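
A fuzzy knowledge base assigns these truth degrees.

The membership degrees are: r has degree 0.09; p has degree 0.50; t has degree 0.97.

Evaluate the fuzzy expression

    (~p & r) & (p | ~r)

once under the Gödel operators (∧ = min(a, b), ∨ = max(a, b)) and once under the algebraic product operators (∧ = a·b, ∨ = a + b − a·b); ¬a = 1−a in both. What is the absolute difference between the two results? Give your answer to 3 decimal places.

0.047

Under Gödel:
  ~p = 1 − 0.50 = 0.50
  ~p & r = min(a, b) on (0.50, 0.09) = 0.09
  ~r = 1 − 0.09 = 0.91
  p | ~r = max(a, b) on (0.50, 0.91) = 0.91
  (~p & r) & (p | ~r) = min(a, b) on (0.09, 0.91) = 0.09
  → value = 0.0900
Under algebraic product:
  ~p = 1 − 0.5000 = 0.5000
  ~p & r = a·b on (0.5000, 0.0900) = 0.0450
  ~r = 1 − 0.0900 = 0.9100
  p | ~r = a + b − a·b on (0.5000, 0.9100) = 0.9550
  (~p & r) & (p | ~r) = a·b on (0.0450, 0.9550) = 0.0430
  → value = 0.0430
|0.0900 − 0.0430| = 0.047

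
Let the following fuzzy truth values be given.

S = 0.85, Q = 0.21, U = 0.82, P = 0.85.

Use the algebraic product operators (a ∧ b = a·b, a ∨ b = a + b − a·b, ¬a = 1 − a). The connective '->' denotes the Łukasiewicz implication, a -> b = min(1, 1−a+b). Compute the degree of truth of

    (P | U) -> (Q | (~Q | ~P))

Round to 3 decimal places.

0.886

P | U = a + b − a·b on (0.8500, 0.8200) = 0.9730
~Q = 1 − 0.2100 = 0.7900
~P = 1 − 0.8500 = 0.1500
~Q | ~P = a + b − a·b on (0.7900, 0.1500) = 0.8215
Q | (~Q | ~P) = a + b − a·b on (0.2100, 0.8215) = 0.8590
(P | U) -> (Q | (~Q | ~P))  [Łukasiewicz: min(1, 1−a+b)] with a=0.9730, b=0.8590 → 0.8860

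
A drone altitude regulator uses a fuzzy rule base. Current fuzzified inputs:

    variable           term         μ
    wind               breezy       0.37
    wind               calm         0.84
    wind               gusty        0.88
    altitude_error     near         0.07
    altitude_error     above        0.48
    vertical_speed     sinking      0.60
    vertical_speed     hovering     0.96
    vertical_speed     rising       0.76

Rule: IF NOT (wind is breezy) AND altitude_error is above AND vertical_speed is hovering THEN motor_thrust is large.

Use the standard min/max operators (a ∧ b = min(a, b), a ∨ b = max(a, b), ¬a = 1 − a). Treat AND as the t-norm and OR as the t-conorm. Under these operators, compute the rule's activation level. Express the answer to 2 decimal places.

0.48

firing strength: ¬breezy=1−0.37=0.63, above=0.48, hovering=0.96; AND[min(a, b)] → w = 0.48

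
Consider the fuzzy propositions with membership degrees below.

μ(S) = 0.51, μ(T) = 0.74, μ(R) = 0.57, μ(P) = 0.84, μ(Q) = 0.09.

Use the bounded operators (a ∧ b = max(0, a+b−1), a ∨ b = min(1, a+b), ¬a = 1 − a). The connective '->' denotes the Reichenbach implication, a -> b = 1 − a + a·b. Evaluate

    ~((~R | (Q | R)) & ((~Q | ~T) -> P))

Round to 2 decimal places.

0.16

~R = 1 − 0.57 = 0.43
Q | R = min(1, a+b) on (0.09, 0.57) = 0.66
~R | (Q | R) = min(1, a+b) on (0.43, 0.66) = 1.00
~Q = 1 − 0.09 = 0.91
~T = 1 − 0.74 = 0.26
~Q | ~T = min(1, a+b) on (0.91, 0.26) = 1.00
(~Q | ~T) -> P  [Reichenbach: 1 − a + a·b] with a=1.00, b=0.84 → 0.84
(~R | (Q | R)) & ((~Q | ~T) -> P) = max(0, a+b−1) on (1.00, 0.84) = 0.84
~((~R | (Q | R)) & ((~Q | ~T) -> P)) = 1 − 0.84 = 0.16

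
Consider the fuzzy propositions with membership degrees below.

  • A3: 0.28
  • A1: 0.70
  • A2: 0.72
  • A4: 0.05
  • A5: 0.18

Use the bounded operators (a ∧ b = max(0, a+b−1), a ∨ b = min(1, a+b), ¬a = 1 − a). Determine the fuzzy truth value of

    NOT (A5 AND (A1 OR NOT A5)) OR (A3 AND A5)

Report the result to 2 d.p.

NOT A5 = 1 − 0.18 = 0.82
A1 OR NOT A5 = min(1, a+b) on (0.70, 0.82) = 1.00
A5 AND (A1 OR NOT A5) = max(0, a+b−1) on (0.18, 1.00) = 0.18
NOT (A5 AND (A1 OR NOT A5)) = 1 − 0.18 = 0.82
A3 AND A5 = max(0, a+b−1) on (0.28, 0.18) = 0.00
NOT (A5 AND (A1 OR NOT A5)) OR (A3 AND A5) = min(1, a+b) on (0.82, 0.00) = 0.82

0.82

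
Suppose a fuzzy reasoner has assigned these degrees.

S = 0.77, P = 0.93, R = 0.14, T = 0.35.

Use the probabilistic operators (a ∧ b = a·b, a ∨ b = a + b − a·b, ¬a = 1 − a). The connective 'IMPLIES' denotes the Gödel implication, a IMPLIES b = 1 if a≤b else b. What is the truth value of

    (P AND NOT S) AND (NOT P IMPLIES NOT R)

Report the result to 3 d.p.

0.214

NOT S = 1 − 0.7700 = 0.2300
P AND NOT S = a·b on (0.9300, 0.2300) = 0.2139
NOT P = 1 − 0.9300 = 0.0700
NOT R = 1 − 0.1400 = 0.8600
NOT P IMPLIES NOT R  [Gödel: 1 if a≤b else b] with a=0.0700, b=0.8600 → 1.0000
(P AND NOT S) AND (NOT P IMPLIES NOT R) = a·b on (0.2139, 1.0000) = 0.2139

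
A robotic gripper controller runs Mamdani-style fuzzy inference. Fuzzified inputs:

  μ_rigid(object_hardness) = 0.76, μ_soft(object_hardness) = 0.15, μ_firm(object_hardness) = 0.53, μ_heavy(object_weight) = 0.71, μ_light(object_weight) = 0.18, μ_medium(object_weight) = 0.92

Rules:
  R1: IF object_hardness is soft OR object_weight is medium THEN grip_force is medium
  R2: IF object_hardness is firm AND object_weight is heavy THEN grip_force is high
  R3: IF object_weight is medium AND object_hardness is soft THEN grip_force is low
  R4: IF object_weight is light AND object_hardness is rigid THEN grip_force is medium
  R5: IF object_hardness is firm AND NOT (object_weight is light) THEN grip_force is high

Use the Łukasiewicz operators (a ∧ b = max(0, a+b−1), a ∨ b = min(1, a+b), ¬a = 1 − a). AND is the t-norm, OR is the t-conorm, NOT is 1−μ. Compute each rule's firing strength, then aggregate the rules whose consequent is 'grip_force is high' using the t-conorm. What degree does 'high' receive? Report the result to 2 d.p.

0.59

R1: soft=0.15, medium=0.92; OR[min(1, a+b)] → w = 1.00
R2: firm=0.53, heavy=0.71; AND[max(0, a+b−1)] → w = 0.24
R3: medium=0.92, soft=0.15; AND[max(0, a+b−1)] → w = 0.07
R4: light=0.18, rigid=0.76; AND[max(0, a+b−1)] → w = 0.00
R5: firm=0.53, ¬light=1−0.18=0.82; AND[max(0, a+b−1)] → w = 0.35
Rules with consequent 'high': {R2, R5} → strengths 0.24, 0.35
Aggregate via t-conorm [min(1, a+b)]: 0.59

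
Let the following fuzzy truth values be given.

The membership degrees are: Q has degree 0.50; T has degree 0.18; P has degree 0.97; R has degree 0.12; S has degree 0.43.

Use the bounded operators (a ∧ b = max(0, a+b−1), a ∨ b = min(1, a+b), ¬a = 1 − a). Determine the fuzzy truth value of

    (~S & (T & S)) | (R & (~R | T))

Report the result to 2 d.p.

~S = 1 − 0.43 = 0.57
T & S = max(0, a+b−1) on (0.18, 0.43) = 0.00
~S & (T & S) = max(0, a+b−1) on (0.57, 0.00) = 0.00
~R = 1 − 0.12 = 0.88
~R | T = min(1, a+b) on (0.88, 0.18) = 1.00
R & (~R | T) = max(0, a+b−1) on (0.12, 1.00) = 0.12
(~S & (T & S)) | (R & (~R | T)) = min(1, a+b) on (0.00, 0.12) = 0.12

0.12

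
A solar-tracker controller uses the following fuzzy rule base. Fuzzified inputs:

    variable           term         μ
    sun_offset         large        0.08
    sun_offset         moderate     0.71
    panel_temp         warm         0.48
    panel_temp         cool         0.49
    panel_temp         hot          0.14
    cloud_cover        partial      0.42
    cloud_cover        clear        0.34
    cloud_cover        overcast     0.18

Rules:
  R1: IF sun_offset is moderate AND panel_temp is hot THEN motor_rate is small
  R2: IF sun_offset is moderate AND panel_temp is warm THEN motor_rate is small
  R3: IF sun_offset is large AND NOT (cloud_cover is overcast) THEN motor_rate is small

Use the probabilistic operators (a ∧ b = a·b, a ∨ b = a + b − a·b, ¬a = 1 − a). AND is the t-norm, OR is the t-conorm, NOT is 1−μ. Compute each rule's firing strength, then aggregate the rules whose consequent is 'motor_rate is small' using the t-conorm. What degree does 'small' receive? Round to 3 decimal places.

0.445

R1: moderate=0.71, hot=0.14; AND[a·b] → w = 0.0994
R2: moderate=0.71, warm=0.48; AND[a·b] → w = 0.3408
R3: large=0.08, ¬overcast=1−0.18=0.82; AND[a·b] → w = 0.0656
Rules with consequent 'small': {R1, R2, R3} → strengths 0.0994, 0.3408, 0.0656
Aggregate via t-conorm [a + b − a·b]: 0.4453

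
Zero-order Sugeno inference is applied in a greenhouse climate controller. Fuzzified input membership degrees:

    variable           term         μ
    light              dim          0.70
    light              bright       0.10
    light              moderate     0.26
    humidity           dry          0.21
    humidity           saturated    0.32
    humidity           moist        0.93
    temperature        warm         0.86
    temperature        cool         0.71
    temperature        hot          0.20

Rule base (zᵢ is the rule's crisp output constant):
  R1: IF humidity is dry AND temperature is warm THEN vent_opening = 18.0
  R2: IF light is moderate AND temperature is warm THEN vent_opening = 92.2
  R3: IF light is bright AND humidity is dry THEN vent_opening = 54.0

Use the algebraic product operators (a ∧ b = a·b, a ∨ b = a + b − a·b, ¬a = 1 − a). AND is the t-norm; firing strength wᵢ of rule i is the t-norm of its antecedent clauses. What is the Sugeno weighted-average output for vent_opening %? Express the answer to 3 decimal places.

R1 (z=18.0): dry=0.21, warm=0.86; AND[a·b] → w = 0.1806
R2 (z=92.2): moderate=0.26, warm=0.86; AND[a·b] → w = 0.2236
R3 (z=54.0): bright=0.10, dry=0.21; AND[a·b] → w = 0.0210
Weighted average = (0.1806·18.0 + 0.2236·92.2 + 0.0210·54.0) / (0.1806 + 0.2236 + 0.0210)
  = 25.0007 / 0.4252 = 58.798

58.798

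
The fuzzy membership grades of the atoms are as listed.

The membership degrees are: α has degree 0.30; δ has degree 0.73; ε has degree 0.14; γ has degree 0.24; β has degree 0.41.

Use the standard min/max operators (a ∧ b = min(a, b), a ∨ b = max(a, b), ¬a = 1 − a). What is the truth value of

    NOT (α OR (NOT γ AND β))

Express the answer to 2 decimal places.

0.59

NOT γ = 1 − 0.24 = 0.76
NOT γ AND β = min(a, b) on (0.76, 0.41) = 0.41
α OR (NOT γ AND β) = max(a, b) on (0.30, 0.41) = 0.41
NOT (α OR (NOT γ AND β)) = 1 − 0.41 = 0.59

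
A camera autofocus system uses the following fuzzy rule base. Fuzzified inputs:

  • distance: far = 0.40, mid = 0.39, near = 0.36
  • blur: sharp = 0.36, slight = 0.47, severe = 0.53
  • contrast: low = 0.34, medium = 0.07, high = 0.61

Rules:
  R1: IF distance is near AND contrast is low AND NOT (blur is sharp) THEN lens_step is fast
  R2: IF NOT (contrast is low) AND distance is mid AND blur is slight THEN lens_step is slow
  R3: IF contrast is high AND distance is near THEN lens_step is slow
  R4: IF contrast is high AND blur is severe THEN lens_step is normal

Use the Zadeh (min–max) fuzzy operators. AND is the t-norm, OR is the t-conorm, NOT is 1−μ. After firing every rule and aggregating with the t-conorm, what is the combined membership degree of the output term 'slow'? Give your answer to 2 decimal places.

0.39

R1: near=0.36, low=0.34, ¬sharp=1−0.36=0.64; AND[min(a, b)] → w = 0.34
R2: ¬low=1−0.34=0.66, mid=0.39, slight=0.47; AND[min(a, b)] → w = 0.39
R3: high=0.61, near=0.36; AND[min(a, b)] → w = 0.36
R4: high=0.61, severe=0.53; AND[min(a, b)] → w = 0.53
Rules with consequent 'slow': {R2, R3} → strengths 0.39, 0.36
Aggregate via t-conorm [max(a, b)]: 0.39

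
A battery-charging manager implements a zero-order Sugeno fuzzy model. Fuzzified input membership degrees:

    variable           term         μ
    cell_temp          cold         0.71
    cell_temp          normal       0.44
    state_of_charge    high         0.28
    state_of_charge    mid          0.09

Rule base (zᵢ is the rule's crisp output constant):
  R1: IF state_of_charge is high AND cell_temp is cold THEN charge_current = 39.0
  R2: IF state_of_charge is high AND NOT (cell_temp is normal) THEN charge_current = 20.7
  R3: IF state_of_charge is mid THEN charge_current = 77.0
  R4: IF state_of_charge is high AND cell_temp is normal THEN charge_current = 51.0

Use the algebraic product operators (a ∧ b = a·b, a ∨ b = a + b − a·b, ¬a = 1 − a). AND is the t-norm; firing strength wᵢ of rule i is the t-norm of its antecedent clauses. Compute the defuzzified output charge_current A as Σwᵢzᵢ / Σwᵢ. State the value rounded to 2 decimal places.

42.57

R1 (z=39.0): high=0.28, cold=0.71; AND[a·b] → w = 0.1988
R2 (z=20.7): high=0.28, ¬normal=1−0.44=0.56; AND[a·b] → w = 0.1568
R3 (z=77.0): mid=0.09 → w = 0.0900
R4 (z=51.0): high=0.28, normal=0.44; AND[a·b] → w = 0.1232
Weighted average = (0.1988·39.0 + 0.1568·20.7 + 0.0900·77.0 + 0.1232·51.0) / (0.1988 + 0.1568 + 0.0900 + 0.1232)
  = 24.2122 / 0.5688 = 42.57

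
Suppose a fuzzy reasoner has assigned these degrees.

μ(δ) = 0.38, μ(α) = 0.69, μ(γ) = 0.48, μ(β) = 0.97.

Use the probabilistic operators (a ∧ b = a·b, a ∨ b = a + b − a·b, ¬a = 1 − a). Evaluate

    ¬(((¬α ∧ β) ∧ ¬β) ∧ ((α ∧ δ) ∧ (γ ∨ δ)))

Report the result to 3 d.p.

0.998

¬α = 1 − 0.6900 = 0.3100
¬α ∧ β = a·b on (0.3100, 0.9700) = 0.3007
¬β = 1 − 0.9700 = 0.0300
(¬α ∧ β) ∧ ¬β = a·b on (0.3007, 0.0300) = 0.0090
α ∧ δ = a·b on (0.6900, 0.3800) = 0.2622
γ ∨ δ = a + b − a·b on (0.4800, 0.3800) = 0.6776
(α ∧ δ) ∧ (γ ∨ δ) = a·b on (0.2622, 0.6776) = 0.1777
((¬α ∧ β) ∧ ¬β) ∧ ((α ∧ δ) ∧ (γ ∨ δ)) = a·b on (0.0090, 0.1777) = 0.0016
¬(((¬α ∧ β) ∧ ¬β) ∧ ((α ∧ δ) ∧ (γ ∨ δ))) = 1 − 0.0016 = 0.9984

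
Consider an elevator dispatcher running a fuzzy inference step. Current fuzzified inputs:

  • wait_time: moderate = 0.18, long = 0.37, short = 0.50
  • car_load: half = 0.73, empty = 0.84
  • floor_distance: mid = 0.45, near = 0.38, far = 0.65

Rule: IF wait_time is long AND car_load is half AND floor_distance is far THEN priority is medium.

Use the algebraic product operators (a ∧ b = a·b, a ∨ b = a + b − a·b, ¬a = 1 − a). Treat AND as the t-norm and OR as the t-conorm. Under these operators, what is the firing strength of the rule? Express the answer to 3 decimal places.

firing strength: long=0.37, half=0.73, far=0.65; AND[a·b] → w = 0.1756

0.176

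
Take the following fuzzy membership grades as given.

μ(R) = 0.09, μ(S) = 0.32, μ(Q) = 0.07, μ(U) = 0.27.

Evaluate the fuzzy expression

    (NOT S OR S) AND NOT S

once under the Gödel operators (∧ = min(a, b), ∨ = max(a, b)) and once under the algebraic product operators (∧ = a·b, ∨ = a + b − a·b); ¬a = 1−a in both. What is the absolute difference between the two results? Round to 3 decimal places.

0.148

Under Gödel:
  NOT S = 1 − 0.32 = 0.68
  NOT S OR S = max(a, b) on (0.68, 0.32) = 0.68
  NOT S = 1 − 0.32 = 0.68
  (NOT S OR S) AND NOT S = min(a, b) on (0.68, 0.68) = 0.68
  → value = 0.6800
Under algebraic product:
  NOT S = 1 − 0.3200 = 0.6800
  NOT S OR S = a + b − a·b on (0.6800, 0.3200) = 0.7824
  NOT S = 1 − 0.3200 = 0.6800
  (NOT S OR S) AND NOT S = a·b on (0.7824, 0.6800) = 0.5320
  → value = 0.5320
|0.6800 − 0.5320| = 0.148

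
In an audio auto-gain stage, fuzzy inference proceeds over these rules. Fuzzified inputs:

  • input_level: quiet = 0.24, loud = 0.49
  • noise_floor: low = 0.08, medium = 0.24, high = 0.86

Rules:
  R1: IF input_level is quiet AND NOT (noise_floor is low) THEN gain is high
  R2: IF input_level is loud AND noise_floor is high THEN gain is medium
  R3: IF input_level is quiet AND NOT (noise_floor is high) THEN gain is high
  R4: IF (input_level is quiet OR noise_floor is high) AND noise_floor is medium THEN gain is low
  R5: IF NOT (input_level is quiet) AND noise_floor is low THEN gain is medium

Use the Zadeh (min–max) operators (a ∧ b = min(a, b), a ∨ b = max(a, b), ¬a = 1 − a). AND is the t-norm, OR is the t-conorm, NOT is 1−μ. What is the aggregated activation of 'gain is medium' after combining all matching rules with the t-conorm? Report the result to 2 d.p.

0.49

R1: quiet=0.24, ¬low=1−0.08=0.92; AND[min(a, b)] → w = 0.24
R2: loud=0.49, high=0.86; AND[min(a, b)] → w = 0.49
R3: quiet=0.24, ¬high=1−0.86=0.14; AND[min(a, b)] → w = 0.14
R4: (quiet=0.24 OR high=0.86) = 0.86; AND[min(a, b)] with medium=0.24 → w = 0.24
R5: ¬quiet=1−0.24=0.76, low=0.08; AND[min(a, b)] → w = 0.08
Rules with consequent 'medium': {R2, R5} → strengths 0.49, 0.08
Aggregate via t-conorm [max(a, b)]: 0.49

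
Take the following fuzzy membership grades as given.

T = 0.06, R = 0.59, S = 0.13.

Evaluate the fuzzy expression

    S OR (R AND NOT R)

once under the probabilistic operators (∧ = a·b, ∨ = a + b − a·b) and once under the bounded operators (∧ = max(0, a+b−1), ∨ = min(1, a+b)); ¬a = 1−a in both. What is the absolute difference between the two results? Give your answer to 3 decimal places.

0.210

Under probabilistic:
  NOT R = 1 − 0.5900 = 0.4100
  R AND NOT R = a·b on (0.5900, 0.4100) = 0.2419
  S OR (R AND NOT R) = a + b − a·b on (0.1300, 0.2419) = 0.3405
  → value = 0.3405
Under bounded:
  NOT R = 1 − 0.59 = 0.41
  R AND NOT R = max(0, a+b−1) on (0.59, 0.41) = 0.00
  S OR (R AND NOT R) = min(1, a+b) on (0.13, 0.00) = 0.13
  → value = 0.1300
|0.3405 − 0.1300| = 0.210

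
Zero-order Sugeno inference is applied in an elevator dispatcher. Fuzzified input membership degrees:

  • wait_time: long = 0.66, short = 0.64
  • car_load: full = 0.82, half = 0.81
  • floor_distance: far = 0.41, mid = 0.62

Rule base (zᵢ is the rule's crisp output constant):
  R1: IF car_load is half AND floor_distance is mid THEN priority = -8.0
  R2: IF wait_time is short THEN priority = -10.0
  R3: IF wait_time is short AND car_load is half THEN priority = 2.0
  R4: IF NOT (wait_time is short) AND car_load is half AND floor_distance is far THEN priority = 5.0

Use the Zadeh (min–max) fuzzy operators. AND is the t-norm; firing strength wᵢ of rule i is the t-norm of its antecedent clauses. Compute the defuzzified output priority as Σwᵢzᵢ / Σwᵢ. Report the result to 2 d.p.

R1 (z=-8.0): half=0.81, mid=0.62; AND[min(a, b)] → w = 0.62
R2 (z=-10.0): short=0.64 → w = 0.64
R3 (z=2.0): short=0.64, half=0.81; AND[min(a, b)] → w = 0.64
R4 (z=5.0): ¬short=1−0.64=0.36, half=0.81, far=0.41; AND[min(a, b)] → w = 0.36
Weighted average = (0.62·-8.0 + 0.64·-10.0 + 0.64·2.0 + 0.36·5.0) / (0.62 + 0.64 + 0.64 + 0.36)
  = -8.2800 / 2.2600 = -3.66

-3.66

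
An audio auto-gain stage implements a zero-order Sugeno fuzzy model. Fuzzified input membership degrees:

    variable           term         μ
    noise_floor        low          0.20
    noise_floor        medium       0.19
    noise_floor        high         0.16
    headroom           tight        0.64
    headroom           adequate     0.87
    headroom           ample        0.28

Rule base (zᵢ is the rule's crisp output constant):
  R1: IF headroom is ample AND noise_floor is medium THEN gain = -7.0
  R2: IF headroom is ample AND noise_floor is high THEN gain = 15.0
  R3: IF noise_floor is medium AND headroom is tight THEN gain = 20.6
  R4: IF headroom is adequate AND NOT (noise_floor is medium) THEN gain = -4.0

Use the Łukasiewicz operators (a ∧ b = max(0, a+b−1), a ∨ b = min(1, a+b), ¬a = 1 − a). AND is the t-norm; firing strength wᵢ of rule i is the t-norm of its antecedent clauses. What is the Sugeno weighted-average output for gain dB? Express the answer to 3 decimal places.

-4.000

R1 (z=-7.0): ample=0.28, medium=0.19; AND[max(0, a+b−1)] → w = 0.00
R2 (z=15.0): ample=0.28, high=0.16; AND[max(0, a+b−1)] → w = 0.00
R3 (z=20.6): medium=0.19, tight=0.64; AND[max(0, a+b−1)] → w = 0.00
R4 (z=-4.0): adequate=0.87, ¬medium=1−0.19=0.81; AND[max(0, a+b−1)] → w = 0.68
Weighted average = (0.00·-7.0 + 0.00·15.0 + 0.00·20.6 + 0.68·-4.0) / (0.00 + 0.00 + 0.00 + 0.68)
  = -2.7200 / 0.6800 = -4.000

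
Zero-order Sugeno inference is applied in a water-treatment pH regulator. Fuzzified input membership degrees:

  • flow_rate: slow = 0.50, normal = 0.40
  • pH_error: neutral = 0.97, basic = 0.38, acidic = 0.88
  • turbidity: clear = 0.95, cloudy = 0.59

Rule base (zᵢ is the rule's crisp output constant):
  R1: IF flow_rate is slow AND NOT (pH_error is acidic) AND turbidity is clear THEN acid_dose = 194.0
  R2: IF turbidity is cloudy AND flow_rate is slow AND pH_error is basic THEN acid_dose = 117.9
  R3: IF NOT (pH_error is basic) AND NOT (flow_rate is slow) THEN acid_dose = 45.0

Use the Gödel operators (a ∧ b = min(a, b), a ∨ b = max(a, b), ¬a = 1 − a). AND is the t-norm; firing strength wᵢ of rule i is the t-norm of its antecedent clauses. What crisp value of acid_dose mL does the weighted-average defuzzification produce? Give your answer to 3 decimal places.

R1 (z=194.0): slow=0.50, ¬acidic=1−0.88=0.12, clear=0.95; AND[min(a, b)] → w = 0.12
R2 (z=117.9): cloudy=0.59, slow=0.50, basic=0.38; AND[min(a, b)] → w = 0.38
R3 (z=45.0): ¬basic=1−0.38=0.62, ¬slow=1−0.50=0.50; AND[min(a, b)] → w = 0.50
Weighted average = (0.12·194.0 + 0.38·117.9 + 0.50·45.0) / (0.12 + 0.38 + 0.50)
  = 90.5820 / 1.0000 = 90.582

90.582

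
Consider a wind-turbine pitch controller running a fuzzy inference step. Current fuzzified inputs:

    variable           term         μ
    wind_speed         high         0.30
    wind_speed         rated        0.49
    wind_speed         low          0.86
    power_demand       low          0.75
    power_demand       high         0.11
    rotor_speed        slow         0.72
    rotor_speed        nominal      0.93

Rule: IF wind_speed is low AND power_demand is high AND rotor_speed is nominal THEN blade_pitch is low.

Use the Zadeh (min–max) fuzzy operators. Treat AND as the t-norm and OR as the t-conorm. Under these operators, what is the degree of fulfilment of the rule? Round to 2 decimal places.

0.11

firing strength: low=0.86, high=0.11, nominal=0.93; AND[min(a, b)] → w = 0.11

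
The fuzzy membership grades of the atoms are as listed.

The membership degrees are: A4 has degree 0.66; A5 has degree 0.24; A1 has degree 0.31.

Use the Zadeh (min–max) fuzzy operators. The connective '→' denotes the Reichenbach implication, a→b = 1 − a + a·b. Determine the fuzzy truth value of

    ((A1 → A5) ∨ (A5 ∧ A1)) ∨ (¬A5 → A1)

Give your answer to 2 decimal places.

A1 → A5  [Reichenbach: 1 − a + a·b] with a=0.31, b=0.24 → 0.76
A5 ∧ A1 = min(a, b) on (0.24, 0.31) = 0.24
(A1 → A5) ∨ (A5 ∧ A1) = max(a, b) on (0.76, 0.24) = 0.76
¬A5 = 1 − 0.24 = 0.76
¬A5 → A1  [Reichenbach: 1 − a + a·b] with a=0.76, b=0.31 → 0.48
((A1 → A5) ∨ (A5 ∧ A1)) ∨ (¬A5 → A1) = max(a, b) on (0.76, 0.48) = 0.76

0.76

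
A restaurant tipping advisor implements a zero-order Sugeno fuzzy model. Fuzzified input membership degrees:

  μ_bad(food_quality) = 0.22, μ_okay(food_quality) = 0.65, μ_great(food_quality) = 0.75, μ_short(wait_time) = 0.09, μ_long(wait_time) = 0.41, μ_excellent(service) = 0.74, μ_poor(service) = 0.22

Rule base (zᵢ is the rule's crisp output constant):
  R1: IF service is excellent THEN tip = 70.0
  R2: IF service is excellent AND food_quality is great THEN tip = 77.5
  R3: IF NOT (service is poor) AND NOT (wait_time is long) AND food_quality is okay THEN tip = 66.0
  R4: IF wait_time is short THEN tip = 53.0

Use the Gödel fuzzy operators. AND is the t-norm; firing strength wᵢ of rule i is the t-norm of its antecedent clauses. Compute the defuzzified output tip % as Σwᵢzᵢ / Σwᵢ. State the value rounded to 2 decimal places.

70.77

R1 (z=70.0): excellent=0.74 → w = 0.74
R2 (z=77.5): excellent=0.74, great=0.75; AND[min(a, b)] → w = 0.74
R3 (z=66.0): ¬poor=1−0.22=0.78, ¬long=1−0.41=0.59, okay=0.65; AND[min(a, b)] → w = 0.59
R4 (z=53.0): short=0.09 → w = 0.09
Weighted average = (0.74·70.0 + 0.74·77.5 + 0.59·66.0 + 0.09·53.0) / (0.74 + 0.74 + 0.59 + 0.09)
  = 152.8600 / 2.1600 = 70.77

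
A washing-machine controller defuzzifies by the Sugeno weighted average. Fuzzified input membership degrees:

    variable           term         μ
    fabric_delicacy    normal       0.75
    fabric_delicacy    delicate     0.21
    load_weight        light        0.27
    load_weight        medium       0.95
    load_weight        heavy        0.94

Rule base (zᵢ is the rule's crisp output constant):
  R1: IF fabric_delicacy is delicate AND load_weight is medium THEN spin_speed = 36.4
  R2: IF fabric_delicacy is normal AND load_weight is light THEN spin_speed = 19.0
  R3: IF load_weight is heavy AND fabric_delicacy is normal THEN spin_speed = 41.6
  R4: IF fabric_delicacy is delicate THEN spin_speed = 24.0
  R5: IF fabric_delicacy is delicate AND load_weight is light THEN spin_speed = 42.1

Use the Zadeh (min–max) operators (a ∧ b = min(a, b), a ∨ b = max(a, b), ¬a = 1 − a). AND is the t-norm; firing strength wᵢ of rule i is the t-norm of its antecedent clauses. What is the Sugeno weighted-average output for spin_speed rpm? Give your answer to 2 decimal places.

35.06

R1 (z=36.4): delicate=0.21, medium=0.95; AND[min(a, b)] → w = 0.21
R2 (z=19.0): normal=0.75, light=0.27; AND[min(a, b)] → w = 0.27
R3 (z=41.6): heavy=0.94, normal=0.75; AND[min(a, b)] → w = 0.75
R4 (z=24.0): delicate=0.21 → w = 0.21
R5 (z=42.1): delicate=0.21, light=0.27; AND[min(a, b)] → w = 0.21
Weighted average = (0.21·36.4 + 0.27·19.0 + 0.75·41.6 + 0.21·24.0 + 0.21·42.1) / (0.21 + 0.27 + 0.75 + 0.21 + 0.21)
  = 57.8550 / 1.6500 = 35.06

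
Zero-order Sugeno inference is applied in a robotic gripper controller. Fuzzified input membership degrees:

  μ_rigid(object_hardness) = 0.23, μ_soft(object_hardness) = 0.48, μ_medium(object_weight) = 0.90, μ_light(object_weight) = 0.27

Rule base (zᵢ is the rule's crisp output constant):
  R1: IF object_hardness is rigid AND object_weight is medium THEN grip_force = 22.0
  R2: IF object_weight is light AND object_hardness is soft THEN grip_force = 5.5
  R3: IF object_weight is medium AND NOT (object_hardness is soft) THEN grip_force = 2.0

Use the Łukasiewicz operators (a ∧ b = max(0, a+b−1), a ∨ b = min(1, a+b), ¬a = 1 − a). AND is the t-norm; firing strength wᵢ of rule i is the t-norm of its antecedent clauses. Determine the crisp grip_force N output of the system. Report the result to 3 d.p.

6.727

R1 (z=22.0): rigid=0.23, medium=0.90; AND[max(0, a+b−1)] → w = 0.13
R2 (z=5.5): light=0.27, soft=0.48; AND[max(0, a+b−1)] → w = 0.00
R3 (z=2.0): medium=0.90, ¬soft=1−0.48=0.52; AND[max(0, a+b−1)] → w = 0.42
Weighted average = (0.13·22.0 + 0.00·5.5 + 0.42·2.0) / (0.13 + 0.00 + 0.42)
  = 3.7000 / 0.5500 = 6.727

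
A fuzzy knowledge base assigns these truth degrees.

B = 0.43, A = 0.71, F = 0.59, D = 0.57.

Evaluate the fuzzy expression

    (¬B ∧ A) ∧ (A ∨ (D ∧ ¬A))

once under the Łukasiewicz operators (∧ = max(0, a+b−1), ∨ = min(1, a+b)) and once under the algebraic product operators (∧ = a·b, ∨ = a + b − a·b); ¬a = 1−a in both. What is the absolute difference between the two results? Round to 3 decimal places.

Under Łukasiewicz:
  ¬B = 1 − 0.43 = 0.57
  ¬B ∧ A = max(0, a+b−1) on (0.57, 0.71) = 0.28
  ¬A = 1 − 0.71 = 0.29
  D ∧ ¬A = max(0, a+b−1) on (0.57, 0.29) = 0.00
  A ∨ (D ∧ ¬A) = min(1, a+b) on (0.71, 0.00) = 0.71
  (¬B ∧ A) ∧ (A ∨ (D ∧ ¬A)) = max(0, a+b−1) on (0.28, 0.71) = 0.00
  → value = 0.0000
Under algebraic product:
  ¬B = 1 − 0.4300 = 0.5700
  ¬B ∧ A = a·b on (0.5700, 0.7100) = 0.4047
  ¬A = 1 − 0.7100 = 0.2900
  D ∧ ¬A = a·b on (0.5700, 0.2900) = 0.1653
  A ∨ (D ∧ ¬A) = a + b − a·b on (0.7100, 0.1653) = 0.7579
  (¬B ∧ A) ∧ (A ∨ (D ∧ ¬A)) = a·b on (0.4047, 0.7579) = 0.3067
  → value = 0.3067
|0.0000 − 0.3067| = 0.307

0.307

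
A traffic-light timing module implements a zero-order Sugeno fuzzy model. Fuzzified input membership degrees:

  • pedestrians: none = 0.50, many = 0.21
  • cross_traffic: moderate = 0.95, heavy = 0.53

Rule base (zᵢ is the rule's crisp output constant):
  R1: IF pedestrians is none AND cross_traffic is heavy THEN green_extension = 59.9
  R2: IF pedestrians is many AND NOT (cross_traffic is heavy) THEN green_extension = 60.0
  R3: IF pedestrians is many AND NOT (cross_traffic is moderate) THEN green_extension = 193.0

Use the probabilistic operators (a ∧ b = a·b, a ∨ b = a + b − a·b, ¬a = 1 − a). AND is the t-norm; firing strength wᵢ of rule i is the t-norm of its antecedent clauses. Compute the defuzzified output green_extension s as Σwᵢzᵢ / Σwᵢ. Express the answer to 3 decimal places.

63.661

R1 (z=59.9): none=0.50, heavy=0.53; AND[a·b] → w = 0.2650
R2 (z=60.0): many=0.21, ¬heavy=1−0.53=0.47; AND[a·b] → w = 0.0987
R3 (z=193.0): many=0.21, ¬moderate=1−0.95=0.05; AND[a·b] → w = 0.0105
Weighted average = (0.2650·59.9 + 0.0987·60.0 + 0.0105·193.0) / (0.2650 + 0.0987 + 0.0105)
  = 23.8220 / 0.3742 = 63.661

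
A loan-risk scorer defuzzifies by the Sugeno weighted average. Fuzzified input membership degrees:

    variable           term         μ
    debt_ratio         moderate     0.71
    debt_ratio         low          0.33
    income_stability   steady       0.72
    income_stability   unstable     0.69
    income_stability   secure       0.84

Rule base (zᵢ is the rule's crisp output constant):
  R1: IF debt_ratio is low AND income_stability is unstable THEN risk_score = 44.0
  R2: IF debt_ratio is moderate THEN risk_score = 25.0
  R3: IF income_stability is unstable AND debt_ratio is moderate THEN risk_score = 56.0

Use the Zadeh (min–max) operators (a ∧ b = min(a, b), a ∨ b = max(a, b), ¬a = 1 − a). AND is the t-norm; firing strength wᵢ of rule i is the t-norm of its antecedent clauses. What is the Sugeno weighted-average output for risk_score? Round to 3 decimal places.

40.988

R1 (z=44.0): low=0.33, unstable=0.69; AND[min(a, b)] → w = 0.33
R2 (z=25.0): moderate=0.71 → w = 0.71
R3 (z=56.0): unstable=0.69, moderate=0.71; AND[min(a, b)] → w = 0.69
Weighted average = (0.33·44.0 + 0.71·25.0 + 0.69·56.0) / (0.33 + 0.71 + 0.69)
  = 70.9100 / 1.7300 = 40.988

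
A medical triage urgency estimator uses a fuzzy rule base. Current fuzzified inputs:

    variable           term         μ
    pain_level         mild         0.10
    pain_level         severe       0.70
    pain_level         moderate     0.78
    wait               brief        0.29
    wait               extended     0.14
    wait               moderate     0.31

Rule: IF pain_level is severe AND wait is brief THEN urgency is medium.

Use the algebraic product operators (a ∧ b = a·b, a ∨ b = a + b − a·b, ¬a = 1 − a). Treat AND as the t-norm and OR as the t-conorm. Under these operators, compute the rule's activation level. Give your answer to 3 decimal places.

0.203

firing strength: severe=0.70, brief=0.29; AND[a·b] → w = 0.2030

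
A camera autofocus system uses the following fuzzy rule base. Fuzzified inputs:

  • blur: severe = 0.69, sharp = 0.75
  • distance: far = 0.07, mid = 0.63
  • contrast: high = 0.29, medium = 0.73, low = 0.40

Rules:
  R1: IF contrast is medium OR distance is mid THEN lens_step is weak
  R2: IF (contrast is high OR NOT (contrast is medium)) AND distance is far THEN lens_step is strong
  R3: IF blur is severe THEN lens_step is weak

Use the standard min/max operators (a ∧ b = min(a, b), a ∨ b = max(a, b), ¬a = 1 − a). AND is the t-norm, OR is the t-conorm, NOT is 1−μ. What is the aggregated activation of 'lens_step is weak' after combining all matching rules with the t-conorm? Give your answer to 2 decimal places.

R1: medium=0.73, mid=0.63; OR[max(a, b)] → w = 0.73
R2: (high=0.29 OR ¬medium=1−0.73=0.27) = 0.29; AND[min(a, b)] with far=0.07 → w = 0.07
R3: severe=0.69 → w = 0.69
Rules with consequent 'weak': {R1, R3} → strengths 0.73, 0.69
Aggregate via t-conorm [max(a, b)]: 0.73

0.73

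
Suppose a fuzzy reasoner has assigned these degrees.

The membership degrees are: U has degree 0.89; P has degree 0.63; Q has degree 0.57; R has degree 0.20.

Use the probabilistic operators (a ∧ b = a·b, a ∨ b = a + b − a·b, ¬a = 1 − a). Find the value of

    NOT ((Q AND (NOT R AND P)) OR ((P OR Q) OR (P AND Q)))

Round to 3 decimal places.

0.073

NOT R = 1 − 0.2000 = 0.8000
NOT R AND P = a·b on (0.8000, 0.6300) = 0.5040
Q AND (NOT R AND P) = a·b on (0.5700, 0.5040) = 0.2873
P OR Q = a + b − a·b on (0.6300, 0.5700) = 0.8409
P AND Q = a·b on (0.6300, 0.5700) = 0.3591
(P OR Q) OR (P AND Q) = a + b − a·b on (0.8409, 0.3591) = 0.8980
(Q AND (NOT R AND P)) OR ((P OR Q) OR (P AND Q)) = a + b − a·b on (0.2873, 0.8980) = 0.9273
NOT ((Q AND (NOT R AND P)) OR ((P OR Q) OR (P AND Q))) = 1 − 0.9273 = 0.0727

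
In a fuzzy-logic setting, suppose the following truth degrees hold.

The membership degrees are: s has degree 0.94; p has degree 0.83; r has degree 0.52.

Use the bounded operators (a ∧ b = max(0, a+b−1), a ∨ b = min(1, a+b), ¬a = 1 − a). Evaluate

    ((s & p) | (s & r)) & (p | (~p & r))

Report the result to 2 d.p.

0.83

s & p = max(0, a+b−1) on (0.94, 0.83) = 0.77
s & r = max(0, a+b−1) on (0.94, 0.52) = 0.46
(s & p) | (s & r) = min(1, a+b) on (0.77, 0.46) = 1.00
~p = 1 − 0.83 = 0.17
~p & r = max(0, a+b−1) on (0.17, 0.52) = 0.00
p | (~p & r) = min(1, a+b) on (0.83, 0.00) = 0.83
((s & p) | (s & r)) & (p | (~p & r)) = max(0, a+b−1) on (1.00, 0.83) = 0.83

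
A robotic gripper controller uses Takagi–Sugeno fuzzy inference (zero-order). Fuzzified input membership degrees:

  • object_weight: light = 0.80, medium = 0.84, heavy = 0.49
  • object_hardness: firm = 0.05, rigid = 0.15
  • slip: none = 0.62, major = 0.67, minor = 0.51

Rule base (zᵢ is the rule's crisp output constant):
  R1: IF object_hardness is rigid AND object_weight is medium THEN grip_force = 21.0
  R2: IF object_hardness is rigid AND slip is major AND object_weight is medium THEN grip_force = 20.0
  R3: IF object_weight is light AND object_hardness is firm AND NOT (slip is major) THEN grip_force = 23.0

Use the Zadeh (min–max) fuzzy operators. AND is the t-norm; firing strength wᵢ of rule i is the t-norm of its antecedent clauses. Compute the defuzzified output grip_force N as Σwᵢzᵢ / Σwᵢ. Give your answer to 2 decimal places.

R1 (z=21.0): rigid=0.15, medium=0.84; AND[min(a, b)] → w = 0.15
R2 (z=20.0): rigid=0.15, major=0.67, medium=0.84; AND[min(a, b)] → w = 0.15
R3 (z=23.0): light=0.80, firm=0.05, ¬major=1−0.67=0.33; AND[min(a, b)] → w = 0.05
Weighted average = (0.15·21.0 + 0.15·20.0 + 0.05·23.0) / (0.15 + 0.15 + 0.05)
  = 7.3000 / 0.3500 = 20.86

20.86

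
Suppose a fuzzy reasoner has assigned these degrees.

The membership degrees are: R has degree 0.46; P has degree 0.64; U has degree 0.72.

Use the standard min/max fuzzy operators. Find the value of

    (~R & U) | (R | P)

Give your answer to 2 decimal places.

0.64

~R = 1 − 0.46 = 0.54
~R & U = min(a, b) on (0.54, 0.72) = 0.54
R | P = max(a, b) on (0.46, 0.64) = 0.64
(~R & U) | (R | P) = max(a, b) on (0.54, 0.64) = 0.64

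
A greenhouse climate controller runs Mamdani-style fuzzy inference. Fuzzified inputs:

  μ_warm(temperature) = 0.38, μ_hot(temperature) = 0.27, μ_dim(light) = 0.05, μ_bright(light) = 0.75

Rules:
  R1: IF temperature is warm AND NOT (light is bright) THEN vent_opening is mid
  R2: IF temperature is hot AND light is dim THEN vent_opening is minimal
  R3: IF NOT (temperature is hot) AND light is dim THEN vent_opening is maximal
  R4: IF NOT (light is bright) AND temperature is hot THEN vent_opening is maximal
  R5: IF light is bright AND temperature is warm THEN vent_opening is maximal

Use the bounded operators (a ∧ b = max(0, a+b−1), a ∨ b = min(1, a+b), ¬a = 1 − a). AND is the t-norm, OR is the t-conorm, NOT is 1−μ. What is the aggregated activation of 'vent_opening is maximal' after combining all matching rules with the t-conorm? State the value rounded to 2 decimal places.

0.13

R1: warm=0.38, ¬bright=1−0.75=0.25; AND[max(0, a+b−1)] → w = 0.00
R2: hot=0.27, dim=0.05; AND[max(0, a+b−1)] → w = 0.00
R3: ¬hot=1−0.27=0.73, dim=0.05; AND[max(0, a+b−1)] → w = 0.00
R4: ¬bright=1−0.75=0.25, hot=0.27; AND[max(0, a+b−1)] → w = 0.00
R5: bright=0.75, warm=0.38; AND[max(0, a+b−1)] → w = 0.13
Rules with consequent 'maximal': {R3, R4, R5} → strengths 0.00, 0.00, 0.13
Aggregate via t-conorm [min(1, a+b)]: 0.13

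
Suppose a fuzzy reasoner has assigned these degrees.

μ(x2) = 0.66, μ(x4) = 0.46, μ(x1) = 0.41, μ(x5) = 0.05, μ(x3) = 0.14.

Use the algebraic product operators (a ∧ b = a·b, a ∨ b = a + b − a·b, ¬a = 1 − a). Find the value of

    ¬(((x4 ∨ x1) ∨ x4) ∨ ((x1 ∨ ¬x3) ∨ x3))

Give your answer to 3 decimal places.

x4 ∨ x1 = a + b − a·b on (0.4600, 0.4100) = 0.6814
(x4 ∨ x1) ∨ x4 = a + b − a·b on (0.6814, 0.4600) = 0.8280
¬x3 = 1 − 0.1400 = 0.8600
x1 ∨ ¬x3 = a + b − a·b on (0.4100, 0.8600) = 0.9174
(x1 ∨ ¬x3) ∨ x3 = a + b − a·b on (0.9174, 0.1400) = 0.9290
((x4 ∨ x1) ∨ x4) ∨ ((x1 ∨ ¬x3) ∨ x3) = a + b − a·b on (0.8280, 0.9290) = 0.9878
¬(((x4 ∨ x1) ∨ x4) ∨ ((x1 ∨ ¬x3) ∨ x3)) = 1 − 0.9878 = 0.0122

0.012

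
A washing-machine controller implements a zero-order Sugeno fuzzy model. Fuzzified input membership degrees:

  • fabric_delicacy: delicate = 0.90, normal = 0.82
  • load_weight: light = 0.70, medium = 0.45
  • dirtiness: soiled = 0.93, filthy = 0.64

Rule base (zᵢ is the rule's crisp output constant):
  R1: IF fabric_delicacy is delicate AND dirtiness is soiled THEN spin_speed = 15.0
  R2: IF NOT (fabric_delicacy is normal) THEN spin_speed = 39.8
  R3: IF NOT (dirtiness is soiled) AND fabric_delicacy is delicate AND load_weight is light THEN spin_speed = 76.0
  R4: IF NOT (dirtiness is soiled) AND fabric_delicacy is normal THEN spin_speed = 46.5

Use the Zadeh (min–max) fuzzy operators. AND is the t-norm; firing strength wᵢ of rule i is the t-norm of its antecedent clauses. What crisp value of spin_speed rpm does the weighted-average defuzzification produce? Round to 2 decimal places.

23.97

R1 (z=15.0): delicate=0.90, soiled=0.93; AND[min(a, b)] → w = 0.90
R2 (z=39.8): ¬normal=1−0.82=0.18 → w = 0.18
R3 (z=76.0): ¬soiled=1−0.93=0.07, delicate=0.90, light=0.70; AND[min(a, b)] → w = 0.07
R4 (z=46.5): ¬soiled=1−0.93=0.07, normal=0.82; AND[min(a, b)] → w = 0.07
Weighted average = (0.90·15.0 + 0.18·39.8 + 0.07·76.0 + 0.07·46.5) / (0.90 + 0.18 + 0.07 + 0.07)
  = 29.2390 / 1.2200 = 23.97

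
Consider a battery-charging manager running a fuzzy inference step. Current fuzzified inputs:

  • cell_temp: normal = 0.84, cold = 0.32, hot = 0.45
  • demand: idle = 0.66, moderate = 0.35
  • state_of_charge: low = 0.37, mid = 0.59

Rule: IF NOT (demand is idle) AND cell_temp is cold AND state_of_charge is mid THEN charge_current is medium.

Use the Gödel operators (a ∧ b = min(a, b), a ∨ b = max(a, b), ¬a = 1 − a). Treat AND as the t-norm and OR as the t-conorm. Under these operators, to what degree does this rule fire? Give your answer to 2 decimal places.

firing strength: ¬idle=1−0.66=0.34, cold=0.32, mid=0.59; AND[min(a, b)] → w = 0.32

0.32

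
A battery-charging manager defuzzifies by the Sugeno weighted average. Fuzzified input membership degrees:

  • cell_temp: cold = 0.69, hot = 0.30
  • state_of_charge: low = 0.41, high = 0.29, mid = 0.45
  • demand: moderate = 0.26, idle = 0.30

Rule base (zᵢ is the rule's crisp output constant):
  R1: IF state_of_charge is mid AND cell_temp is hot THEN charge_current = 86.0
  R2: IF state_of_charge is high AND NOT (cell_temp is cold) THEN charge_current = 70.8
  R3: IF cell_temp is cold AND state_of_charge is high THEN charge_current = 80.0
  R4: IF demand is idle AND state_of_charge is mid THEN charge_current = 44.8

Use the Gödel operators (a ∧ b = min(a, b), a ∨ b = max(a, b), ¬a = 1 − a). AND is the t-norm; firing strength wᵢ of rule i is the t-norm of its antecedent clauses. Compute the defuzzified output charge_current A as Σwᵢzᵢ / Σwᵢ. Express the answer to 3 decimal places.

R1 (z=86.0): mid=0.45, hot=0.30; AND[min(a, b)] → w = 0.30
R2 (z=70.8): high=0.29, ¬cold=1−0.69=0.31; AND[min(a, b)] → w = 0.29
R3 (z=80.0): cold=0.69, high=0.29; AND[min(a, b)] → w = 0.29
R4 (z=44.8): idle=0.30, mid=0.45; AND[min(a, b)] → w = 0.30
Weighted average = (0.30·86.0 + 0.29·70.8 + 0.29·80.0 + 0.30·44.8) / (0.30 + 0.29 + 0.29 + 0.30)
  = 82.9720 / 1.1800 = 70.315

70.315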